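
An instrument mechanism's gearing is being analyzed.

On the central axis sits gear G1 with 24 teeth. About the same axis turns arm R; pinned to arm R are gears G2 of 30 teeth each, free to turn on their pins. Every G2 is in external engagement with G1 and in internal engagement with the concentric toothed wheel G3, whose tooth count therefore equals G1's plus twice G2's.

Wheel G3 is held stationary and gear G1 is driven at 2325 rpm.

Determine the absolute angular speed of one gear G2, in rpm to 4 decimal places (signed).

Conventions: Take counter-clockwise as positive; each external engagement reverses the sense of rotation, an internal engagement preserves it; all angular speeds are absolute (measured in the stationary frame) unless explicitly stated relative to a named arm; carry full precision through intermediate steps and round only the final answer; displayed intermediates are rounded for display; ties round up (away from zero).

-930.0000 rpm

planetary set (24T centre, 30T on arm, 84T internal) — Willis relation
normalise by the input: solve with ω_sun = 1, then scale by 2325 rpm
ring teeth: 24 + 2·30 = 84
24(ω_sun−ω_arm) = −84(ω_ring−ω_arm),  ω_ring = 0, ω_sun = 1
24(1−ω_arm) = −84(0−ω_arm)  ⇒  108·ω_arm = 24  ⇒  ω_arm = 2/9
sun–planet mesh: 24·(1−2/9) = −30·(ω_p−ω_arm)  ⇒  ω_p−ω_arm = -28/45
ω_p = 2/9 − 28/45 = -2/5
scale: ω_p = -2/5 × 2325 rpm = -930.0000 rpm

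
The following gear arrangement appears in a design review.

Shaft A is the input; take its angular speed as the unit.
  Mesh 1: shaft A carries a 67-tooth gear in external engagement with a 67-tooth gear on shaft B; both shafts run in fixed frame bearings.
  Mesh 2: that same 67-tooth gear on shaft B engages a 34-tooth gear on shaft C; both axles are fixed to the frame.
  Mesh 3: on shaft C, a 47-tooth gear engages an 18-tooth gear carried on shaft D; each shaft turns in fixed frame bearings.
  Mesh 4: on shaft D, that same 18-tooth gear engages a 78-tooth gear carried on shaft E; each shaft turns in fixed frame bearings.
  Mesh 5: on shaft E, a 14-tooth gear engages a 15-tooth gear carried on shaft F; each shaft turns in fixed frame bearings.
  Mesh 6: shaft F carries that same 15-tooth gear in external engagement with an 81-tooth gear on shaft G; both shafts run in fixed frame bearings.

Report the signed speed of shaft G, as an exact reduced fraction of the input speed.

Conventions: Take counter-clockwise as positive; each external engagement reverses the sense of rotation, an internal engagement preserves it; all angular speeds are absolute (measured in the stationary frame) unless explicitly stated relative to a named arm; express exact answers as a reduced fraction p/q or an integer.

22043/107406

6-mesh fixed-axis compound train (all bearings frame-fixed)
mesh 1 [67T→67T]: |ω|/ω_in = 1×67/67 = 1, sense flips to −
mesh 2 [67T→34T]: |ω|/ω_in = 1×67/34 = 67/34, sense flips to +
mesh 3 [47T→18T]: |ω|/ω_in = (67/34)×47/18 = 3149/612, sense flips to −
mesh 4 [18T→78T]: |ω|/ω_in = (3149/612)×18/78 = 3149/2652, sense flips to +
mesh 5 [14T→15T]: |ω|/ω_in = (3149/2652)×14/15 = 22043/19890, sense flips to −
mesh 6 [15T→81T]: |ω|/ω_in = (22043/19890)×15/81 = 22043/107406, sense flips to +
signed output speed (× input speed) = 22043/107406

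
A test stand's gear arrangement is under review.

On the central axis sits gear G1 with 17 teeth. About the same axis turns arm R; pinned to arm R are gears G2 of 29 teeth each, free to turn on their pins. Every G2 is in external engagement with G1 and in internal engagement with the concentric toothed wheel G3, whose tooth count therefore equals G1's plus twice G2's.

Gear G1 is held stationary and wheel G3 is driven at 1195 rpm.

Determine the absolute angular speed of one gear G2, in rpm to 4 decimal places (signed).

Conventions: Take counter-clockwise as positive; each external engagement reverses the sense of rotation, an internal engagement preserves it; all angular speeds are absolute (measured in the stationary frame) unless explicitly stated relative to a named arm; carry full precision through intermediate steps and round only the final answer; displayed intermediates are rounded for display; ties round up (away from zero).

planetary set (17T centre, 29T on arm, 75T internal) — Willis relation
normalise by the input: solve with ω_ring = 1, then scale by 1195 rpm
ring teeth: 17 + 2·29 = 75
17(ω_sun−ω_arm) = −75(ω_ring−ω_arm),  ω_sun = 0, ω_ring = 1
17(0−ω_arm) = −75(1−ω_arm)  ⇒  92·ω_arm = 75  ⇒  ω_arm = 75/92
sun–planet mesh: 17·(0−75/92) = −29·(ω_p−ω_arm)  ⇒  ω_p−ω_arm = 1275/2668
ω_p = 75/92 + 1275/2668 = 75/58
scale: ω_p = 75/58 × 1195 rpm = +1545.2586 rpm

+1545.2586 rpm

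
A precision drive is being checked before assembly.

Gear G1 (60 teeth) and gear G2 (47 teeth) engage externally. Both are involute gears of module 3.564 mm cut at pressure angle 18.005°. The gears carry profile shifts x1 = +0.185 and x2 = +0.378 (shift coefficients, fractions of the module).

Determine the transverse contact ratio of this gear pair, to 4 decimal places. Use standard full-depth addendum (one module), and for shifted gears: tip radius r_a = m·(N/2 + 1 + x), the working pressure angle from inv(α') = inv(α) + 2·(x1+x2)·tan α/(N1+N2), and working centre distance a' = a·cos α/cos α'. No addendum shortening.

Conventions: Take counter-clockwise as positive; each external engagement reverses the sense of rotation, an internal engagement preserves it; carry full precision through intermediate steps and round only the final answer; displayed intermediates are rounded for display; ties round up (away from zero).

class = single-mesh tooth geometry [involute pair 60T × 47T, m = 3.564]
base radii: r_b1 = 101.684079, r_b2 = 79.652529
tip radii: r_a1 = 111.143340, r_a2 = 88.665192
inv(α') = inv(18.005°) + 2·(+0.185+0.378)·tan α/(60+47) = 0.01418991  ⇒  α' = 19.68566°
a' = a·cos α / cos α' = 190.6740·cos 18.005°/cos 19.68566° = 192.592709
action lengths: √(r_a1²−r_b1²) = 44.868587, √(r_a2²−r_b2²) = 38.948568
base pitch p_b = π·m·cos α = 10.648332
CR = (44.868587 + 38.948568 − 192.592709·sin 19.68566°)/10.648332 = 1.778725
contact ratio ≈ 1.7787

1.7787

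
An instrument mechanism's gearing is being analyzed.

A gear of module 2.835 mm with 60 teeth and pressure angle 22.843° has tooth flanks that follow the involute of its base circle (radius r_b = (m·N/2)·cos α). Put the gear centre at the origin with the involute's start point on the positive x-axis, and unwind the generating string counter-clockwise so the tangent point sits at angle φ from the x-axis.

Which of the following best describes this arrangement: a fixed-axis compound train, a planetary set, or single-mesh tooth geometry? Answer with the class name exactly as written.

recognized (one wheel, involute flank): single-mesh tooth geometry, m = 2.835, N = 60
classification: single-mesh tooth geometry

single-mesh tooth geometry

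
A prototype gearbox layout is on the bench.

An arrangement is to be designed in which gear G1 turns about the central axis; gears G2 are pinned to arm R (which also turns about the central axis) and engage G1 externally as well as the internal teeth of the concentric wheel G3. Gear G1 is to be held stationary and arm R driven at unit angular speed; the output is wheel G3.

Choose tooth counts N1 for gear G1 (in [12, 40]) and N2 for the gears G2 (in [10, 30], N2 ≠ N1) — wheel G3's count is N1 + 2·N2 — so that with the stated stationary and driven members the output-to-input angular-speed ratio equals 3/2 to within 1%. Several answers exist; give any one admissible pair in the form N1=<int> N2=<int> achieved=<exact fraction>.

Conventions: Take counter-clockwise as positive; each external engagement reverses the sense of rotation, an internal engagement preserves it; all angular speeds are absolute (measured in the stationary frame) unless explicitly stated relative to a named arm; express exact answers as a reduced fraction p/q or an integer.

N1=20 N2=10 achieved=3/2

design class (target 3/2): planetary set
Willis with ω_sun = 0: ω_ring/ω_arm = (N1+N3)/N3; set equal to 3/2  ⇒  N3/N1 = 1/(3/2 − 1) = 2
N3 = N1 + 2·N2  ⇒  N2/N1 = (N3/N1 − 1)/2 = (2 − 1)/2 = 1/2
smallest multiple with N1 ≥ 12 and N2 ≥ 10: k = 10  ⇒  N1 = 10·2 = 20, N2 = 10·1 = 10 (N1 ≤ 40, N2 ≤ 30, N2 ≠ N1 ✓), N3 = 20 + 2·10 = 40
check: (N1+N3)/N3 with N1 = 20, N3 = 40 gives 3/2; |achieved − target| = 0 ≤ 3/200 ✓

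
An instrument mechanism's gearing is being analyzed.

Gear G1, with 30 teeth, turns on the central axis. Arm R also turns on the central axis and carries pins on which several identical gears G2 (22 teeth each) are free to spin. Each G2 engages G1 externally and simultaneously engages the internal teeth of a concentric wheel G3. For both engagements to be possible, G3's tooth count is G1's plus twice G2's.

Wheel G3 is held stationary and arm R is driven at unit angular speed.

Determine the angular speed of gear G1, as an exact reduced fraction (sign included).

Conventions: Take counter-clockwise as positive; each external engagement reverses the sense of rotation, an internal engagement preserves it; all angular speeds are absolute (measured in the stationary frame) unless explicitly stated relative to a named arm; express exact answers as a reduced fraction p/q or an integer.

topology: planetary set — G1 30T / G2 22T / G3 74T, arm = carrier (Willis)
ring teeth: 30 + 2·22 = 74
30(ω_sun−ω_arm) = −74(ω_ring−ω_arm),  ω_ring = 0, ω_arm = 1
ω_sun = 1 − (74/30)(0−1) = 52/15
exact speed ratio = 52/15

52/15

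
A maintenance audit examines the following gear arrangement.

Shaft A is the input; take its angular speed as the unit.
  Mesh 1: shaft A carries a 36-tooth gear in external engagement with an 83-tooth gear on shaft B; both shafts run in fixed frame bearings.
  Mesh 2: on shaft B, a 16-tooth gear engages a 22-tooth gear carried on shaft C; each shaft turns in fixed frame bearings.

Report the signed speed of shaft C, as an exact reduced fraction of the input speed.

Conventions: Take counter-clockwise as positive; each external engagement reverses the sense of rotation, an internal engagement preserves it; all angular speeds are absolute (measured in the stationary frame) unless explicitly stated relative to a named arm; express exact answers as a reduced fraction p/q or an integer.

288/913

2-mesh fixed-axis compound train (all bearings frame-fixed)
mesh 1 [36T→83T]: |ω|/ω_in = 1×36/83 = 36/83, sense flips to −
mesh 2 [16T→22T]: |ω|/ω_in = (36/83)×16/22 = 288/913, sense flips to +
signed output speed (× input speed) = 288/913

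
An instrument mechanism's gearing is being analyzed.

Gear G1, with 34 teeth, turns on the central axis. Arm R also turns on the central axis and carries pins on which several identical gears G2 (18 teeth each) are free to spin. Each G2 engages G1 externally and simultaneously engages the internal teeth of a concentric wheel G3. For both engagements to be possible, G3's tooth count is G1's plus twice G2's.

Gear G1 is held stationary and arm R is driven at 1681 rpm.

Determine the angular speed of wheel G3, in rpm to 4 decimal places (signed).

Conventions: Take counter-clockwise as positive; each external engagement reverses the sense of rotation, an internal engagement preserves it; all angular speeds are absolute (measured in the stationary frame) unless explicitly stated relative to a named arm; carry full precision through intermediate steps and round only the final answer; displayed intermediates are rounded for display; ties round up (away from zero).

+2497.4857 rpm

planetary set (34T centre, 18T on arm, 70T internal) — Willis relation
normalise by the input: solve with ω_arm = 1, then scale by 1681 rpm
ring teeth: 34 + 2·18 = 70
34(ω_sun−ω_arm) = −70(ω_ring−ω_arm),  ω_sun = 0, ω_arm = 1
ω_ring = 1 − (34/70)(0−1) = 52/35
scale: ω_ring = 52/35 × 1681 rpm = +2497.4857 rpm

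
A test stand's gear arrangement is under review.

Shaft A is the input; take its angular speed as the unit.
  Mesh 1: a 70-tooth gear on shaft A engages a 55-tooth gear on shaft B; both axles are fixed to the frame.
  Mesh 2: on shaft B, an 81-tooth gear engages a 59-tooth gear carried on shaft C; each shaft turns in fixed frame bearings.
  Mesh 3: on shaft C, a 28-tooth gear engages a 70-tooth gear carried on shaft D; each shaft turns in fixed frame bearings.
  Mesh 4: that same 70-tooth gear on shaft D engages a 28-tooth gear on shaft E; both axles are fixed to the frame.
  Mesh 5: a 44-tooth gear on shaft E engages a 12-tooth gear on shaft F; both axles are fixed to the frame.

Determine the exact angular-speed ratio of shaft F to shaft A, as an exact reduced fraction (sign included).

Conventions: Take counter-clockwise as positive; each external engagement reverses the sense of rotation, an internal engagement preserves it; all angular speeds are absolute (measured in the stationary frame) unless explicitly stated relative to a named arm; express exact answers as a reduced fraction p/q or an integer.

-378/59

class = fixed-axis compound train [5 meshes; 5 ratios multiply, 5 sense flips]
mesh 1 [70T→55T]: running ratio 14/11, sense −
mesh 2 [81T→59T]: running ratio 1134/649, sense +
mesh 3 [28T→70T]: running ratio 2268/3245, sense −
mesh 4 [70T→28T]: running ratio 1134/649, sense +
mesh 5 [44T→12T]: running ratio 378/59, sense −
ω_out/ω_in = -378/59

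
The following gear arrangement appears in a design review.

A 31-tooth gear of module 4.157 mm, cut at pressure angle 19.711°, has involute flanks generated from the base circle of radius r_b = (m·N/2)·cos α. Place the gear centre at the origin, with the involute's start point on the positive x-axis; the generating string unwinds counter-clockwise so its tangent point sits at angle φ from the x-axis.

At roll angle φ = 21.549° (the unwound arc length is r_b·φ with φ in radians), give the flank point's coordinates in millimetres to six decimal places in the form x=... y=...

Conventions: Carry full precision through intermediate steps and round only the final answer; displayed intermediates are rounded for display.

x=64.797650 y=1.060535

recognized (one wheel, involute flank): single-mesh tooth geometry, m = 4.157, N = 31
pitch radius r_p = m·N/2 = 4.157·31/2 = 64.433500
base radius r_b = r_p·cos α = 64.433500·cos 19.711° = 60.658071
roll angle φ = 21.549° = 0.37610100 rad
x = r_b·(cos φ + φ·sin φ) = 64.797650
y = r_b·(sin φ − φ·cos φ) = 1.060535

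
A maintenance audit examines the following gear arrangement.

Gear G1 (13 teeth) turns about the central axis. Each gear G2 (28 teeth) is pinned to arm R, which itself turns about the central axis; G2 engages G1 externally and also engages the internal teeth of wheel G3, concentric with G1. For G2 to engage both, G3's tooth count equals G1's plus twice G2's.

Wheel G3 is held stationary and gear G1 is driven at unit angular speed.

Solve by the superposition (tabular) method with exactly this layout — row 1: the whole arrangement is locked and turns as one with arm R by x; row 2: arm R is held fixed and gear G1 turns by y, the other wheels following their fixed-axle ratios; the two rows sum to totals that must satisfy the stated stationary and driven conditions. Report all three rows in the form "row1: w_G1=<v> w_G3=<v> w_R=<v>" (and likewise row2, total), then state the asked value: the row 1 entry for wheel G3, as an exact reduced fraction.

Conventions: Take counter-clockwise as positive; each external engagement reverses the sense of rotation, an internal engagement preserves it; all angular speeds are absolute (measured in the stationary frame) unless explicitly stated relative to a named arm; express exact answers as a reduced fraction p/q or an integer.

planetary set (13T centre, 28T on arm, 69T internal) — Willis relation
superposition row 1 [locked train]: every member turns x
superposition row 2 [arm held]: sun y, ring −(13/69)·y, arm 0
boundary: total ω_ring = x − (13/69)·y = 0 and total ω_sun = x + y = 1  ⇒  y = 69/82, x = 13/82
row 2 ring = −(13/69)·69/82 = -13/82
totals (row 1 + row 2): sun 13/82 + 69/82 = 1, ring 13/82 + (-13/82) = 0, arm 13/82 + 0 = 13/82
asked cell (row1, ring) = 13/82

row1: w_G1=13/82 w_G3=13/82 w_R=13/82
row2: w_G1=69/82 w_G3=-13/82 w_R=0
total: w_G1=1 w_G3=0 w_R=13/82
asked value: 13/82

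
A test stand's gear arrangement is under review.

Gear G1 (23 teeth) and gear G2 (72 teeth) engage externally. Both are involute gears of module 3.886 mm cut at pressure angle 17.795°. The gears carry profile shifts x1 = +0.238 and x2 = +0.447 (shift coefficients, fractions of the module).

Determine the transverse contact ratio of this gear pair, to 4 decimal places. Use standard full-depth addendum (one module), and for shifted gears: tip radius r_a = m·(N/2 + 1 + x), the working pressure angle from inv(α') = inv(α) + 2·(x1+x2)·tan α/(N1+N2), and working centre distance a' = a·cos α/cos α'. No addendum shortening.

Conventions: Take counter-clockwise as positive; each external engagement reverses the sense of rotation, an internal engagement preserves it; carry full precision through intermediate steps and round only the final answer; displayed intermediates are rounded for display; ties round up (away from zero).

1.6986

single-mesh involute tooth geometry (23T engaging 72T at module 3.886)
base radii: r_b1 = 42.550902, r_b2 = 133.202825
tip radii: r_a1 = 49.499868, r_a2 = 145.519042
inv(α') = inv(17.795°) + 2·(+0.238+0.447)·tan α/(23+72) = 0.01501598  ⇒  α' = 20.04814°
a' = a·cos α / cos α' = 184.5850·cos 17.795°/cos 20.04814° = 187.090490
action lengths: √(r_a1²−r_b1²) = 25.291454, √(r_a2²−r_b2²) = 58.590093
base pitch p_b = π·m·cos α = 11.624139
CR = (25.291454 + 58.590093 − 187.090490·sin 20.04814°)/11.624139 = 1.698632
contact ratio ≈ 1.6986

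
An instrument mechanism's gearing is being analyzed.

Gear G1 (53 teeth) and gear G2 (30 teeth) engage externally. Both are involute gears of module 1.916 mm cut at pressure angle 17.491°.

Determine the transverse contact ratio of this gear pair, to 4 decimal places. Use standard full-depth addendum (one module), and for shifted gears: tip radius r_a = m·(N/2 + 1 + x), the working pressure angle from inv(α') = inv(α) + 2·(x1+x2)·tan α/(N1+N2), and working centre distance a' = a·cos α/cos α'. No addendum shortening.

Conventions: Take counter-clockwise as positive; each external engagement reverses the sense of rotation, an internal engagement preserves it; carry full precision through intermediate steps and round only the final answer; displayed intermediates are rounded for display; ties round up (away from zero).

single-mesh involute tooth geometry (53T engaging 30T at module 1.916)
base radii: r_b1 = 48.426422, r_b2 = 27.411182
tip radii: r_a1 = 52.690000, r_a2 = 30.656000
no profile shift: α' = α, a' = a
action lengths: √(r_a1²−r_b1²) = 20.763375, √(r_a2²−r_b2²) = 13.726522
base pitch p_b = π·m·cos α = 5.740985
CR = (20.763375 + 13.726522 − 79.514000·sin 17.49100°)/5.740985 = 1.844891
contact ratio ≈ 1.8449

1.8449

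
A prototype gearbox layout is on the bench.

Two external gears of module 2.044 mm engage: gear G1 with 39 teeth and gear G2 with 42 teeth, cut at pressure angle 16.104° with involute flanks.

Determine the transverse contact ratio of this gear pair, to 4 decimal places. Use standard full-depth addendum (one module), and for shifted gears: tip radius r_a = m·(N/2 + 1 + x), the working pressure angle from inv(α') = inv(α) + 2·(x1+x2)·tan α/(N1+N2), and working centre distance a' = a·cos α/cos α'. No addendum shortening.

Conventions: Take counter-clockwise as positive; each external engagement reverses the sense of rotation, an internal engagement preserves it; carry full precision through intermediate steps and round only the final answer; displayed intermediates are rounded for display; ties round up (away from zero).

1.9412

class = single-mesh tooth geometry [involute pair 39T × 42T, m = 2.044]
base radii: r_b1 = 38.293964, r_b2 = 41.239653
tip radii: r_a1 = 41.902000, r_a2 = 44.968000
no profile shift: α' = α, a' = a
action lengths: √(r_a1²−r_b1²) = 17.010289, √(r_a2²−r_b2²) = 17.927968
base pitch p_b = π·m·cos α = 6.169438
CR = (17.010289 + 17.927968 − 82.782000·sin 16.10400°)/6.169438 = 1.941189
contact ratio ≈ 1.9412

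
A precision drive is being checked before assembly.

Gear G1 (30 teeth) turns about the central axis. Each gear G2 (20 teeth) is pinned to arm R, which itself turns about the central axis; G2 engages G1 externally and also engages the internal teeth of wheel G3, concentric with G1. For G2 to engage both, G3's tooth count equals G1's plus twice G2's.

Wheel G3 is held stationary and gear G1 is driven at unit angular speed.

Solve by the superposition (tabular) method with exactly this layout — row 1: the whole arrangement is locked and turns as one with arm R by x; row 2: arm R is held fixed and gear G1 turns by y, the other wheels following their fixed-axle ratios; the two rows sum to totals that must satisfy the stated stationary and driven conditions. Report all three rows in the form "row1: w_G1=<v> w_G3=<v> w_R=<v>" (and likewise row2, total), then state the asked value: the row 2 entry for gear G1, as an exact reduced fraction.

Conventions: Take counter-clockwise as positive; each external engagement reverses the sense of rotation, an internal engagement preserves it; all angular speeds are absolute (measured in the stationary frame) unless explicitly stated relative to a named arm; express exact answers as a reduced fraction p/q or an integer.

row1: w_G1=3/10 w_G3=3/10 w_R=3/10
row2: w_G1=7/10 w_G3=-3/10 w_R=0
total: w_G1=1 w_G3=0 w_R=3/10
asked value: 7/10

topology: planetary set — G1 30T / G2 20T / G3 70T, arm = carrier (Willis)
row 1: whole set turns with the arm by x
superposition row 2 [arm held]: sun y, ring −(30/70)·y, arm 0
boundary: total ω_ring = x − (30/70)·y = 0 and total ω_sun = x + y = 1  ⇒  y = 7/10, x = 3/10
row 2 ring = −(30/70)·7/10 = -3/10
totals (row 1 + row 2): sun 3/10 + 7/10 = 1, ring 3/10 + (-3/10) = 0, arm 3/10 + 0 = 3/10
asked cell (row2, sun) = 7/10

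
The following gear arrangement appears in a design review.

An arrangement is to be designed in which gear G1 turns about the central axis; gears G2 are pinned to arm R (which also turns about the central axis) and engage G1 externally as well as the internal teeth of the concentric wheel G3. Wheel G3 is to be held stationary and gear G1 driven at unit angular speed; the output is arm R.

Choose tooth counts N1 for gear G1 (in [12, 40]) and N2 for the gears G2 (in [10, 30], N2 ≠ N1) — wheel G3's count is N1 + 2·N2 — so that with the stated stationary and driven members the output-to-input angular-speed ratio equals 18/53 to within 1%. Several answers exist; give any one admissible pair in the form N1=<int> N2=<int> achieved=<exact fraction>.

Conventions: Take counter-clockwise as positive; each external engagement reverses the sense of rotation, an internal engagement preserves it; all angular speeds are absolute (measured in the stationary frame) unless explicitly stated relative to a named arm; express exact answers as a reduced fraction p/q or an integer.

N1=36 N2=17 achieved=18/53

planetary set to be sized for 18/53 (Willis relation)
Willis with ω_ring = 0: ω_arm/ω_sun = N1/(N1+N3); set equal to 18/53  ⇒  N3/N1 = 1/(18/53) − 1 = 35/18
N3 = N1 + 2·N2  ⇒  N2/N1 = (N3/N1 − 1)/2 = (35/18 − 1)/2 = 17/36
smallest multiple with N1 ≥ 12 and N2 ≥ 10: k = 1  ⇒  N1 = 1·36 = 36, N2 = 1·17 = 17 (N1 ≤ 40, N2 ≤ 30, N2 ≠ N1 ✓), N3 = 36 + 2·17 = 70
check: N1/(N1+N3) with N1 = 36, N3 = 70 gives 18/53; |achieved − target| = 0 ≤ 9/2650 ✓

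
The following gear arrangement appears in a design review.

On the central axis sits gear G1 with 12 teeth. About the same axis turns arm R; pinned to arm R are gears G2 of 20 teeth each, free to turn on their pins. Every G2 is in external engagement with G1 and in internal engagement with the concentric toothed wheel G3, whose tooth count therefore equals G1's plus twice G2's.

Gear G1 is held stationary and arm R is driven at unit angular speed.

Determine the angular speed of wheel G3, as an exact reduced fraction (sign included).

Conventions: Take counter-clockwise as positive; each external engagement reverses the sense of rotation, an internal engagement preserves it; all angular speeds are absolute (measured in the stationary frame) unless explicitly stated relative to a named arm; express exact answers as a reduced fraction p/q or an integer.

topology: planetary set — G1 12T / G2 20T / G3 52T, arm = carrier (Willis)
ring teeth: 12 + 2·20 = 52
12(ω_sun−ω_arm) = −52(ω_ring−ω_arm),  ω_sun = 0, ω_arm = 1
ω_ring = 1 − (12/52)(0−1) = 16/13
exact speed ratio = 16/13

16/13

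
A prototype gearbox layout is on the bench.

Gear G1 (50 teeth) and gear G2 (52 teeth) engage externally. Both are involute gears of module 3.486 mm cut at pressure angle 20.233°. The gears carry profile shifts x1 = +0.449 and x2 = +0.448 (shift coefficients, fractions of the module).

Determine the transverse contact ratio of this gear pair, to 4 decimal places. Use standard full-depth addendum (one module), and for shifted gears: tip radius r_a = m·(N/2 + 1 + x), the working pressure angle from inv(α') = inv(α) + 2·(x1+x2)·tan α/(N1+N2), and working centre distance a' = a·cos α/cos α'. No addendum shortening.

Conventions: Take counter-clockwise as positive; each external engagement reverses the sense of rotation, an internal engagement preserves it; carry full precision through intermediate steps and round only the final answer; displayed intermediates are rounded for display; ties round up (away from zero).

topology: single-mesh involute geometry — m = 3.486, 50T/52T pair
base radii: r_b1 = 81.772321, r_b2 = 85.043214
tip radii: r_a1 = 92.201214, r_a2 = 95.683728
inv(α') = inv(20.233°) + 2·(+0.449+0.448)·tan α/(50+52) = 0.02193267  ⇒  α' = 22.63870°
a' = a·cos α / cos α' = 177.7860·cos 20.233°/cos 22.63870° = 180.741597
action lengths: √(r_a1²−r_b1²) = 42.595203, √(r_a2²−r_b2²) = 43.852338
base pitch p_b = π·m·cos α = 10.275813
CR = (42.595203 + 43.852338 − 180.741597·sin 22.63870°)/10.275813 = 1.642371
contact ratio ≈ 1.6424

1.6424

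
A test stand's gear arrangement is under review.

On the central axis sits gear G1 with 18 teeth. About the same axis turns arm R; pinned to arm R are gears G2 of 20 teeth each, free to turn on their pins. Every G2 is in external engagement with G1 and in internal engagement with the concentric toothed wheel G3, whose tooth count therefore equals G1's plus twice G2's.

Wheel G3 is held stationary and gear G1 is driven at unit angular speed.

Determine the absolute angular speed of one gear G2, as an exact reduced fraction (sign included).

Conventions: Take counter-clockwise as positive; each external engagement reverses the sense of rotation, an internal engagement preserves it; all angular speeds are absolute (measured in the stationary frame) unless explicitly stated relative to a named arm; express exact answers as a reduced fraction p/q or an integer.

planetary set (18T centre, 20T on arm, 58T internal) — Willis relation
ring teeth: 18 + 2·20 = 58
18(ω_sun−ω_arm) = −58(ω_ring−ω_arm),  ω_ring = 0, ω_sun = 1
18(1−ω_arm) = −58(0−ω_arm)  ⇒  76·ω_arm = 18  ⇒  ω_arm = 9/38
sun–planet mesh: 18·(1−9/38) = −20·(ω_p−ω_arm)  ⇒  ω_p−ω_arm = -261/380
ω_p = 9/38 − 261/380 = -9/20
exact speed ratio = -9/20

-9/20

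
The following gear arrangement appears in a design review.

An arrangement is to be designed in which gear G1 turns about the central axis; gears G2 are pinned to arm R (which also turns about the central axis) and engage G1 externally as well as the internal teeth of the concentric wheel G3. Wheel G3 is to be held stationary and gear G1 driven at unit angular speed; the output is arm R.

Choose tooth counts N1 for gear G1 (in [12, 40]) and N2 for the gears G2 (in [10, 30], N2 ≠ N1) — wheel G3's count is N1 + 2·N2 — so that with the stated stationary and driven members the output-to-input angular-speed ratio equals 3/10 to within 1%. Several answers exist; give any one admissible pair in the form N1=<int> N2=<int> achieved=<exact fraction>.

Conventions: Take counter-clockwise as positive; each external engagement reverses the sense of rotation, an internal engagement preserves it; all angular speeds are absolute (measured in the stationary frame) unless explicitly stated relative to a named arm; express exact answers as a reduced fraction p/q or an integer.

planetary set to be sized for 3/10 (Willis relation)
Willis with ω_ring = 0: ω_arm/ω_sun = N1/(N1+N3); set equal to 3/10  ⇒  N3/N1 = 1/(3/10) − 1 = 7/3
N3 = N1 + 2·N2  ⇒  N2/N1 = (N3/N1 − 1)/2 = (7/3 − 1)/2 = 2/3
smallest multiple with N1 ≥ 12 and N2 ≥ 10: k = 5  ⇒  N1 = 5·3 = 15, N2 = 5·2 = 10 (N1 ≤ 40, N2 ≤ 30, N2 ≠ N1 ✓), N3 = 15 + 2·10 = 35
check: N1/(N1+N3) with N1 = 15, N3 = 35 gives 3/10; |achieved − target| = 0 ≤ 3/1000 ✓

N1=15 N2=10 achieved=3/10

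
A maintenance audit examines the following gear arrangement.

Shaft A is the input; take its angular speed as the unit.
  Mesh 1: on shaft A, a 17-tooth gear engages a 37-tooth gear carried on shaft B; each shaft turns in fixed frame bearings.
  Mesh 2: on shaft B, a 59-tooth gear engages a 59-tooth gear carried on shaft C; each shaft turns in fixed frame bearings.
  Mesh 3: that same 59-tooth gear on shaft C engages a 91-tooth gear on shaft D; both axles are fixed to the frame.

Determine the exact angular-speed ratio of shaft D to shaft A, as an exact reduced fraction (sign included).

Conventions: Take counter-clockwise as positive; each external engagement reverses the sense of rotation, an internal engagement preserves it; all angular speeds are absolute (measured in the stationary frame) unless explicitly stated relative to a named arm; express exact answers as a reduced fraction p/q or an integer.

class = fixed-axis compound train [3 meshes; 3 ratios multiply, 3 sense flips]
mesh 1 [17T→37T]: running ratio 17/37, sense −
mesh 2 [59T→59T]: running ratio 17/37, sense +
mesh 3 [59T→91T]: running ratio 1003/3367, sense −
ω_out/ω_in = -1003/3367

-1003/3367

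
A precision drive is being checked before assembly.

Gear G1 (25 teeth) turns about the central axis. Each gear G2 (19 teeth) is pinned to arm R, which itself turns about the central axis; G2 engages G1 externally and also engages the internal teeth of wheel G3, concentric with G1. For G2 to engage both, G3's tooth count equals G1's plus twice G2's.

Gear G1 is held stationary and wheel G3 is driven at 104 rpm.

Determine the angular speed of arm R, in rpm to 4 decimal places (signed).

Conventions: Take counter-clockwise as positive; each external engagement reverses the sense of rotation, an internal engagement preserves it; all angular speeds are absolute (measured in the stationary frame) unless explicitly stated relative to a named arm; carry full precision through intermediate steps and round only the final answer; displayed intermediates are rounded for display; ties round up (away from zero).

+74.4545 rpm

recognized (axles ride arm R): planetary set, 25/19/63 teeth
normalise by the input: solve with ω_ring = 1, then scale by 104 rpm
ring teeth: 25 + 2·19 = 63
25(ω_sun−ω_arm) = −63(ω_ring−ω_arm),  ω_sun = 0, ω_ring = 1
25(0−ω_arm) = −63(1−ω_arm)  ⇒  88·ω_arm = 63  ⇒  ω_arm = 63/88
scale: ω_arm = 63/88 × 104 rpm = +74.4545 rpm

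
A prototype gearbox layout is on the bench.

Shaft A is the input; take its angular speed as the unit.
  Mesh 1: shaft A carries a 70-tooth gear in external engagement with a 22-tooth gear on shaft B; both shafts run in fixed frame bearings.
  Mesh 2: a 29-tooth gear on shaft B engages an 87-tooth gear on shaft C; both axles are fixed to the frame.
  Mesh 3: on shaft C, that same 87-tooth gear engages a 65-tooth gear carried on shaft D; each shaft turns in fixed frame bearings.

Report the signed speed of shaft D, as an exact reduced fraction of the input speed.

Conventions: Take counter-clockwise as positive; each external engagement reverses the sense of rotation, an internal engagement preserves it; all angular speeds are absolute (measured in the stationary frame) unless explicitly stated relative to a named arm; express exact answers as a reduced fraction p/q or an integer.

-203/143

3-mesh fixed-axis compound train (all bearings frame-fixed)
mesh 1 [70T→22T]: |ω|/ω_in = 1×70/22 = 35/11, sense flips to −
mesh 2 [29T→87T]: |ω|/ω_in = (35/11)×29/87 = 35/33, sense flips to +
mesh 3 [87T→65T]: |ω|/ω_in = (35/33)×87/65 = 203/143, sense flips to −
signed output speed (× input speed) = -203/143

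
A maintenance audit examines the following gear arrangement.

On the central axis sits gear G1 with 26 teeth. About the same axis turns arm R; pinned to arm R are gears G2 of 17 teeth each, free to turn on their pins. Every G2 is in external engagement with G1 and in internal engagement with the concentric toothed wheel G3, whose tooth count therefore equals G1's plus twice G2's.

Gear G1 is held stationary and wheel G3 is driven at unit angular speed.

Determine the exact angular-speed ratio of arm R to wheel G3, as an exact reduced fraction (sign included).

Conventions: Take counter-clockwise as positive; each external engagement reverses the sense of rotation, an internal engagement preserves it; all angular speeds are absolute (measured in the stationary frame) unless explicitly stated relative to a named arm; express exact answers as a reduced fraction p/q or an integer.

30/43

class = planetary set [G3 = 26+2·17 = 60; Willis about the carrier]
ring teeth: 26 + 2·17 = 60
26(ω_sun−ω_arm) = −60(ω_ring−ω_arm),  ω_sun = 0, ω_ring = 1
26(0−ω_arm) = −60(1−ω_arm)  ⇒  86·ω_arm = 60  ⇒  ω_arm = 30/43
ω_out/ω_in = 30/43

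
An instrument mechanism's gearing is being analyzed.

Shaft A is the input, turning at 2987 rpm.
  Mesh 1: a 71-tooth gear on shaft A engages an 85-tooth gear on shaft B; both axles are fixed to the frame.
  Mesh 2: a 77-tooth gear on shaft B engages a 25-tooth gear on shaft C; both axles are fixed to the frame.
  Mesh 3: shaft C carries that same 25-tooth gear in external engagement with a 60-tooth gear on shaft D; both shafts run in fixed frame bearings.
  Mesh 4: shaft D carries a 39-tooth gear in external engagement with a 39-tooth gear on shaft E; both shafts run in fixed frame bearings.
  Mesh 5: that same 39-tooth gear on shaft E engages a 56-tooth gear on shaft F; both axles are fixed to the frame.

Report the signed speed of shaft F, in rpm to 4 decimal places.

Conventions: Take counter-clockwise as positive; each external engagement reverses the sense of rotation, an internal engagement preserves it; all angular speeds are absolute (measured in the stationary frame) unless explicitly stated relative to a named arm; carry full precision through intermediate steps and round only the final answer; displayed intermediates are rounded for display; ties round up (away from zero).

-2229.9273 rpm

5-mesh fixed-axis compound train (all bearings frame-fixed)
mesh 1 [71T→85T]: ω = 2987.0000×71/85 = 2495.0235 rpm, sense flips to −
mesh 2 [77T→25T]: ω = 2495.0235×77/25 = 7684.6725 rpm, sense flips to +
mesh 3 [25T→60T]: ω = 7684.6725×25/60 = 3201.9469 rpm, sense flips to −
mesh 4 [39T→39T]: ω = 3201.9469×39/39 = 3201.9469 rpm, sense flips to +
mesh 5 [39T→56T]: ω = 3201.9469×39/56 = 2229.9273 rpm, sense flips to −
signed output speed = -2229.9273 rpm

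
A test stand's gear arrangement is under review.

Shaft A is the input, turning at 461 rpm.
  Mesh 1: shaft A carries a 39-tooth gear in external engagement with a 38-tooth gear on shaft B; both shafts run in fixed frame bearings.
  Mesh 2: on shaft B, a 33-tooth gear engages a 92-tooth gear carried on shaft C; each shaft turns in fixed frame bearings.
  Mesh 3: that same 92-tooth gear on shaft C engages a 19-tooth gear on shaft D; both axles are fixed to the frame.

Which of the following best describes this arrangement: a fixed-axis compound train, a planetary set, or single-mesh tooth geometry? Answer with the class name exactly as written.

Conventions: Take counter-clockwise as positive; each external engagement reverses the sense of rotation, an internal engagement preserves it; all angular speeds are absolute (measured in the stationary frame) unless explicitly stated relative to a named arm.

3-mesh fixed-axis compound train (all bearings frame-fixed)
classification: fixed-axis compound train

fixed-axis compound train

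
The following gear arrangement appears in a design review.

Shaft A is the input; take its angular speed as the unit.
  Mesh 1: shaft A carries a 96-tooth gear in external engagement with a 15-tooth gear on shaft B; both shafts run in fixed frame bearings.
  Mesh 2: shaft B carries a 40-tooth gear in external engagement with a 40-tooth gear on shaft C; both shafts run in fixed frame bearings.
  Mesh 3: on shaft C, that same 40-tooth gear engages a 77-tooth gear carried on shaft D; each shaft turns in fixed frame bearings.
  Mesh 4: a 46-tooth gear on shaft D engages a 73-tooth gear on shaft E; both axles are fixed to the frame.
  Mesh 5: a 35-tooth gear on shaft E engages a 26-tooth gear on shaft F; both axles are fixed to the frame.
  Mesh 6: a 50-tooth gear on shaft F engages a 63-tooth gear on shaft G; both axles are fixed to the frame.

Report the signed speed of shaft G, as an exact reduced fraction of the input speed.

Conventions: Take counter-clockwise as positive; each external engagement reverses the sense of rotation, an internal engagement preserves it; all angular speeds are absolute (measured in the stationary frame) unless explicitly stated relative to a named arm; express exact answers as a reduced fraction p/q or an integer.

1472000/657657

6-mesh fixed-axis compound train (all bearings frame-fixed)
mesh 1 [96T→15T]: |ω|/ω_in = 1×96/15 = 32/5, sense flips to −
mesh 2 [40T→40T]: |ω|/ω_in = (32/5)×40/40 = 32/5, sense flips to +
mesh 3 [40T→77T]: |ω|/ω_in = (32/5)×40/77 = 256/77, sense flips to −
mesh 4 [46T→73T]: |ω|/ω_in = (256/77)×46/73 = 11776/5621, sense flips to +
mesh 5 [35T→26T]: |ω|/ω_in = (11776/5621)×35/26 = 29440/10439, sense flips to −
mesh 6 [50T→63T]: |ω|/ω_in = (29440/10439)×50/63 = 1472000/657657, sense flips to +
signed output speed (× input speed) = 1472000/657657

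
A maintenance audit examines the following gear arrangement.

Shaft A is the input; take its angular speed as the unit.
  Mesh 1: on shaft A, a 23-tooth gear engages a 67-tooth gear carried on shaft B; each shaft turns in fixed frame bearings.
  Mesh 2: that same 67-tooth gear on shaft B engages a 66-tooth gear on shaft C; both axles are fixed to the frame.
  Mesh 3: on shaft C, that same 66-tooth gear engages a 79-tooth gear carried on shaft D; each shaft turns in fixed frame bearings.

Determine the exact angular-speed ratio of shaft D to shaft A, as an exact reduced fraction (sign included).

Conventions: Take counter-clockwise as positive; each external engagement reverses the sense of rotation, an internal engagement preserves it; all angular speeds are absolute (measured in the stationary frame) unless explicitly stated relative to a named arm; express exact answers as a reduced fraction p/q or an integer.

class = fixed-axis compound train [3 meshes; 3 ratios multiply, 3 sense flips]
mesh 1 [23T→67T]: running ratio 23/67, sense −
mesh 2 [67T→66T]: running ratio 23/66, sense +
mesh 3 [66T→79T]: running ratio 23/79, sense −
ω_out/ω_in = -23/79

-23/79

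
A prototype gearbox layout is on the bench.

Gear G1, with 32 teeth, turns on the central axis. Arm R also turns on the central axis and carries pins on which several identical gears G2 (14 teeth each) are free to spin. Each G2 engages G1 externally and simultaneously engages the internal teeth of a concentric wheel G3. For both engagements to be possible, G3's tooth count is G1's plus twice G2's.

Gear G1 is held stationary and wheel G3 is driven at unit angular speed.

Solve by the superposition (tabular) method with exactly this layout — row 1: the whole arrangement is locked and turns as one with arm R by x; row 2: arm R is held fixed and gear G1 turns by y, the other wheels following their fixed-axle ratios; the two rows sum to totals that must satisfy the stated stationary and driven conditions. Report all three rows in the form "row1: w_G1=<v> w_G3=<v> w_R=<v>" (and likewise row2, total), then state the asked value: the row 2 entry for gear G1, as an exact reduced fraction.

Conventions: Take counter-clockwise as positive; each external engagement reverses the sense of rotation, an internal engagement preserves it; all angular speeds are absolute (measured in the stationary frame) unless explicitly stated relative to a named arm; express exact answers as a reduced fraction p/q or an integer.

topology: planetary set — G1 32T / G2 14T / G3 60T, arm = carrier (Willis)
row 1 — lock + rotate with arm: ω_sun = ω_ring = ω_arm = x
superposition row 2 [arm held]: sun y, ring −(32/60)·y, arm 0
boundary: total ω_sun = x + y = 0 and total ω_ring = x − (32/60)·y = 1  ⇒  y = -15/23, x = 15/23
row 2 ring = −(32/60)·(-15/23) = 8/23
totals (row 1 + row 2): sun 15/23 + (-15/23) = 0, ring 15/23 + 8/23 = 1, arm 15/23 + 0 = 15/23
asked cell (row2, sun) = -15/23

row1: w_G1=15/23 w_G3=15/23 w_R=15/23
row2: w_G1=-15/23 w_G3=8/23 w_R=0
total: w_G1=0 w_G3=1 w_R=15/23
asked value: -15/23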